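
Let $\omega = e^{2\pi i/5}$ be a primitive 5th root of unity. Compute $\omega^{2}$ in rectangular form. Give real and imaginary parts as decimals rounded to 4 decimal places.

ω^2 = e^(2πi·2/5) = e^(i·4π/5)
= cos(4π/5) + i sin(4π/5)
= -0.8090 + 0.5878i


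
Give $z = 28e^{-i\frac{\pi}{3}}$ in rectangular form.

a = r cos θ = 28 * 1/2 = 14
b = r sin θ = 28 * -sqrt(3)/2 = -14*sqrt(3)
z = 14 - 14*sqrt(3)i


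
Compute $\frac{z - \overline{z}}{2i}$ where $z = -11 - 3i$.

z - conjugate(z) = 2bi
(z - conjugate(z))/(2i) = 2bi/(2i) = b = -3


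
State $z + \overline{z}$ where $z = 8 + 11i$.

z + conjugate(z) = (a + bi) + (a - bi) = 2a
= 2 * 8 = 16


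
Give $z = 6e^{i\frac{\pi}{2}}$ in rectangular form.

a = r cos θ = 6 * 0 = 0
b = r sin θ = 6 * 1 = 6
z = 6i


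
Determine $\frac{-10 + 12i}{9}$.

Divisor is real, so divide each part by 9:
= -10/9 + (4/3)i


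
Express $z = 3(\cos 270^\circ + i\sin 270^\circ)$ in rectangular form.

a = r cos θ = 3 * 0 = 0
b = r sin θ = 3 * -1 = -3
z = -3i


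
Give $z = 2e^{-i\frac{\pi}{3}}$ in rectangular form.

a = r cos θ = 2 * 1/2 = 1
b = r sin θ = 2 * -sqrt(3)/2 = -sqrt(3)
z = 1 - sqrt(3)i


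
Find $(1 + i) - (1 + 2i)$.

(1 - 1) + (1 - 2)i = -i


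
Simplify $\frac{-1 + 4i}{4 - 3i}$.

Multiply numerator and denominator by conjugate (4 + 3i):
= (-1 + 4i)(4 + 3i) / (4^2 + (-3)^2)
= (-16 + 13i) / 25
= -16/25 + (13/25)i


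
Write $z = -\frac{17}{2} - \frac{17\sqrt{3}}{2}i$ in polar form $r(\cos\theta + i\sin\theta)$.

r = |z| = sqrt(a^2 + b^2) = sqrt((-17/2)^2 + (-17*sqrt(3)/2)^2) = sqrt(289/4 + 867/4) = sqrt(289) = 17
θ = arctan(b/a) = arctan(-14.7224/-8.5) (quadrant-adjusted) = 240°
z = 17(cos 240° + i sin 240°)


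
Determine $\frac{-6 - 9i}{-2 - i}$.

Multiply numerator and denominator by conjugate (-2 + i):
= (-6 - 9i)(-2 + i) / ((-2)^2 + (-1)^2)
= (21 + 12i) / 5
= 21/5 + (12/5)i


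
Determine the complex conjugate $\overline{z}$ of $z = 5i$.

If z = a + bi, then conjugate(z) = a - bi
conjugate(5i) = -5i


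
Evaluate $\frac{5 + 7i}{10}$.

Divisor is real, so divide each part by 10:
= 1/2 + (7/10)i


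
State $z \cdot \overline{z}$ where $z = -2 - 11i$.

z * conjugate(z) = |z|^2 = a^2 + b^2
= (-2)^2 + (-11)^2 = 125


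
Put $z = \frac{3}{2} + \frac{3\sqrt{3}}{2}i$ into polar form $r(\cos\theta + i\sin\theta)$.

r = |z| = sqrt(a^2 + b^2) = sqrt((3/2)^2 + (3*sqrt(3)/2)^2) = sqrt(9/4 + 27/4) = sqrt(9) = 3
θ = arctan(b/a) = arctan(2.5981/1.5) (quadrant-adjusted) = 60°
z = 3(cos 60° + i sin 60°)


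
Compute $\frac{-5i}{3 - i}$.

Multiply numerator and denominator by conjugate (3 + i):
= (-5i)(3 + i) / (3^2 + (-1)^2)
= (5 - 15i) / 10
Divide through by 5: (1 - 3i) / 2
= 1/2 - (3/2)i


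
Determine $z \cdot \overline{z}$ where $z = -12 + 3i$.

z * conjugate(z) = |z|^2 = a^2 + b^2
= (-12)^2 + 3^2 = 153


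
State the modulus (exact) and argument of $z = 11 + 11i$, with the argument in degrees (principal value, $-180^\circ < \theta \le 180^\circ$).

|z| = sqrt(11^2 + 11^2) = sqrt(242)
arg(z) = arctan(b/a) = arctan(11/11) (quadrant-adjusted) = 45°


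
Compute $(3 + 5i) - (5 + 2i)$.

(3 - 5) + (5 - 2)i = -2 + 3i


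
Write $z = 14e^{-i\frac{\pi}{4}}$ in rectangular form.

a = r cos θ = 14 * sqrt(2)/2 = 7*sqrt(2)
b = r sin θ = 14 * -sqrt(2)/2 = -7*sqrt(2)
z = 7*sqrt(2) - 7*sqrt(2)i


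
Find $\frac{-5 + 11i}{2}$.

Divisor is real, so divide each part by 2:
= -5/2 + (11/2)i


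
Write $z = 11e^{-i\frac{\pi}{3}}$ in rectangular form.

a = r cos θ = 11 * 1/2 = 11/2
b = r sin θ = 11 * -sqrt(3)/2 = -11*sqrt(3)/2
z = 11/2 - (11*sqrt(3)/2)i


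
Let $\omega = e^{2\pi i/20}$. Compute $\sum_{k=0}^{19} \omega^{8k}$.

Let ζ = ω^8 = e^(2πi·8/20). Since 20 ∤ 8, ζ ≠ 1.
Sum = Σ_{k=0}^{19} ζ^k = (ζ^20 - 1)/(ζ - 1) = (ω^{8·20} - 1)/(ζ - 1) = (1 - 1)/(ζ - 1) = 0


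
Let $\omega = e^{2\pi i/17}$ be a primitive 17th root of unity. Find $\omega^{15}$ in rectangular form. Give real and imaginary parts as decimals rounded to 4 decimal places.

ω^15 = e^(2πi·15/17) = e^(i·30π/17)
= cos(30π/17) + i sin(30π/17)
= 0.7390 - 0.6737i


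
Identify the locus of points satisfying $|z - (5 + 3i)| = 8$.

|z - z0| = r describes a circle centered at z0 with radius r
Here z0 = 5 + 3i and r = 8
Locus: Circle centered at (5, 3) with radius 8


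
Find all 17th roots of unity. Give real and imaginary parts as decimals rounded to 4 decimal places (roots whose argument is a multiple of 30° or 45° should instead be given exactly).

ω_k = e^(2πik/17) = cos(2πk/17) + i sin(2πk/17) for k = 0, 1, ..., 16
Roots: 1, 0.9325 + 0.3612i, 0.7390 + 0.6737i, 0.4457 + 0.8952i, 0.0923 + 0.9957i, -0.2737 + 0.9618i, -0.6026 + 0.7980i, -0.8502 + 0.5264i, -0.9830 + 0.1837i, -0.9830 - 0.1837i, -0.8502 - 0.5264i, -0.6026 - 0.7980i, -0.2737 - 0.9618i, 0.0923 - 0.9957i, 0.4457 - 0.8952i, 0.7390 - 0.6737i, 0.9325 - 0.3612i


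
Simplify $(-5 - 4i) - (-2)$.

(-5 - (-2)) + (-4 - 0)i = -3 - 4i


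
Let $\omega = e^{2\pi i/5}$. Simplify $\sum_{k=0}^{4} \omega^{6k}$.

Let ζ = ω^6 = e^(2πi·6/5). Since 5 ∤ 6, ζ ≠ 1.
Sum = Σ_{k=0}^{4} ζ^k = (ζ^5 - 1)/(ζ - 1) = (ω^{6·5} - 1)/(ζ - 1) = (1 - 1)/(ζ - 1) = 0


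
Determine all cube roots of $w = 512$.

|w| = 512, arg(w) = 0°
Root modulus = 512^(1/3) = 8
Root arguments: θ_k = (0° + 360°k)/3 for k = 0, 1, ..., 2
Roots: 8, -4 + 4*sqrt(3)i, -4 - 4*sqrt(3)i


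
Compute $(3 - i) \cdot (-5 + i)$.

(a1*a2 - b1*b2) + (a1*b2 + b1*a2)i
= (-15 - (-1)) + (3 + 5)i
= -14 + 8i


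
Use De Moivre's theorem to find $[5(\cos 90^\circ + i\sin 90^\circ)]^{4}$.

By De Moivre: z^n = r^n(cos(nθ) + i sin(nθ))
= 5^4(cos(4*90°) + i sin(4*90°))
= 625(cos 0° + i sin 0°)
= 625


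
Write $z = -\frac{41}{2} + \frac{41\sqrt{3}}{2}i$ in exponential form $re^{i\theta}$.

r = |z| = sqrt((-41/2)^2 + (41*sqrt(3)/2)^2) = sqrt(1681/4 + 5043/4) = sqrt(1681) = 41
θ = arctan(b/a) = arctan(35.507/-20.5) (quadrant-adjusted) = 120° = 2π/3
z = 41e^(i*2π/3)


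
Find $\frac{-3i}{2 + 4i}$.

Multiply numerator and denominator by conjugate (2 - 4i):
= (-3i)(2 - 4i) / (2^2 + 4^2)
= (-12 - 6i) / 20
Divide through by 2: (-6 - 3i) / 10
= -3/5 - (3/10)i


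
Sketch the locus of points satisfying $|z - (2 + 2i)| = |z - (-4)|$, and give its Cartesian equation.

|z - z1| = |z - z2| means z is equidistant from z1 and z2,
i.e. the perpendicular bisector of the segment from (2, 2) to (-4, 0) (midpoint (-1, 1)).
With z = x + yi, square both sides:
(x - 2)^2 + (y - 2)^2 = (x - (-4))^2 + (y - 0)^2
The x^2 and y^2 terms cancel: -12x + (-4)y = 16 - 8 = 8
Simplify: 3x + y = -2
Locus: Perpendicular bisector of the segment from (2, 2) to (-4, 0): the line 3x + y = -2


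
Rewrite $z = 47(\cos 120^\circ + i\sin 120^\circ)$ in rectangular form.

a = r cos θ = 47 * -1/2 = -47/2
b = r sin θ = 47 * sqrt(3)/2 = 47*sqrt(3)/2
z = -47/2 + (47*sqrt(3)/2)i


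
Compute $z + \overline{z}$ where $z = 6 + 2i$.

z + conjugate(z) = (a + bi) + (a - bi) = 2a
= 2 * 6 = 12


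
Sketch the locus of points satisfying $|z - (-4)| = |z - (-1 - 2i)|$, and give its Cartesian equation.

|z - z1| = |z - z2| means z is equidistant from z1 and z2,
i.e. the perpendicular bisector of the segment from (-4, 0) to (-1, -2) (midpoint (-5/2, -1)).
With z = x + yi, square both sides:
(x - (-4))^2 + (y - 0)^2 = (x - (-1))^2 + (y - (-2))^2
The x^2 and y^2 terms cancel: 6x + (-4)y = 5 - 16 = -11
Simplify: 6x - 4y = -11
Locus: Perpendicular bisector of the segment from (-4, 0) to (-1, -2): the line 6x - 4y = -11


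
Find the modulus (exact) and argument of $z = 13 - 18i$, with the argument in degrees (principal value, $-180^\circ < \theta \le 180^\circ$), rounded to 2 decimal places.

|z| = sqrt(13^2 + (-18)^2) = sqrt(493)
arg(z) = arctan(b/a) = arctan(-18/13) (quadrant-adjusted) = -54.16°


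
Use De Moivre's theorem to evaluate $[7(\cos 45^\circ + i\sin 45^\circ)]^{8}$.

By De Moivre: z^n = r^n(cos(nθ) + i sin(nθ))
= 7^8(cos(8*45°) + i sin(8*45°))
= 5764801(cos 0° + i sin 0°)
= 5764801


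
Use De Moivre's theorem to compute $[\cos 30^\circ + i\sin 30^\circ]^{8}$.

By De Moivre: z^n = r^n(cos(nθ) + i sin(nθ))
= 1^8(cos(8*30°) + i sin(8*30°))
= 1(cos 240° + i sin 240°)
= -1/2 - (sqrt(3)/2)i


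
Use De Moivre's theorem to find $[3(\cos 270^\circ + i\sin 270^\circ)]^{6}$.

By De Moivre: z^n = r^n(cos(nθ) + i sin(nθ))
= 3^6(cos(6*270°) + i sin(6*270°))
= 729(cos 180° + i sin 180°)
= -729


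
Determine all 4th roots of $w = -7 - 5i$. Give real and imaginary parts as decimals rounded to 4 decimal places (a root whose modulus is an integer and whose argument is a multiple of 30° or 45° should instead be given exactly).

|w| = sqrt(74) ≈ 8.602325, arg(w) ≈ 215.537678°
Root modulus = sqrt(74)^(1/4) ≈ 1.712592
Root arguments: θ_k = (arg(w) + 360°k)/4 for k = 0, 1, ..., 3
Compute each root as (root modulus)(cos θ_k + i sin θ_k) using full-precision intermediates, then round to 4 decimal places.
Roots: 1.0094 + 1.3835i, -1.3835 + 1.0094i, -1.0094 - 1.3835i, 1.3835 - 1.0094i


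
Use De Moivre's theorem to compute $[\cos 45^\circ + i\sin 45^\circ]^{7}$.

By De Moivre: z^n = r^n(cos(nθ) + i sin(nθ))
= 1^7(cos(7*45°) + i sin(7*45°))
= 1(cos 315° + i sin 315°)
= sqrt(2)/2 - (sqrt(2)/2)i


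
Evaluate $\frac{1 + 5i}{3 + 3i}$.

Multiply numerator and denominator by conjugate (3 - 3i):
= (1 + 5i)(3 - 3i) / (3^2 + 3^2)
= (18 + 12i) / 18
Divide through by 6: (3 + 2i) / 3
= 1 + (2/3)i


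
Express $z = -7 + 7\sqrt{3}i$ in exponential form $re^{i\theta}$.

r = |z| = sqrt((-7)^2 + (7*sqrt(3))^2) = sqrt(49 + 147) = sqrt(196) = 14
θ = arctan(b/a) = arctan(12.1244/-7) (quadrant-adjusted) = 120° = 2π/3
z = 14e^(i*2π/3)


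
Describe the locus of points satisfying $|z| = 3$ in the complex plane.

|z| = 3 means sqrt(x^2 + y^2) = 3
This is a circle of radius 3 centered at the origin


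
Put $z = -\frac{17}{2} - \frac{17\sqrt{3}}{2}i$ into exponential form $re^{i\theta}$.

r = |z| = sqrt((-17/2)^2 + (-17*sqrt(3)/2)^2) = sqrt(289/4 + 867/4) = sqrt(289) = 17
θ = arctan(b/a) = arctan(-14.7224/-8.5) (quadrant-adjusted) = -120° = -2π/3
z = 17e^(-i*2π/3)


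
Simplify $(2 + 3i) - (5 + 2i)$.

(2 - 5) + (3 - 2)i = -3 + i


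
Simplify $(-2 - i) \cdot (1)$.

(a1*a2 - b1*b2) + (a1*b2 + b1*a2)i
= (-2 - 0) + (0 + (-1))i
= -2 - i


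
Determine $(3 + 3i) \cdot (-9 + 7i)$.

(a1*a2 - b1*b2) + (a1*b2 + b1*a2)i
= (-27 - 21) + (21 + (-27))i
= -48 - 6i


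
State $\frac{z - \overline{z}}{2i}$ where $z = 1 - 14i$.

z - conjugate(z) = 2bi
(z - conjugate(z))/(2i) = 2bi/(2i) = b = -14


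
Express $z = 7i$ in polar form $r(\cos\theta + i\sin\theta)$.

r = |z| = sqrt(a^2 + b^2) = sqrt((0)^2 + (7)^2) = sqrt(0 + 49) = sqrt(49) = 7
a = 0 and b > 0, so z lies on the positive imaginary axis: θ = 90°
z = 7(cos 90° + i sin 90°)


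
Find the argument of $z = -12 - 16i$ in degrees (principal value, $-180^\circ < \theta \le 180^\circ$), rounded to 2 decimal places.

θ = arctan(b/a) = arctan(-16/-12) (quadrant-adjusted) = -126.87°


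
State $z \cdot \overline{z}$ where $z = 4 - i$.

z * conjugate(z) = |z|^2 = a^2 + b^2
= 4^2 + (-1)^2 = 17


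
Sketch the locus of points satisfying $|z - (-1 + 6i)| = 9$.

|z - z0| = r describes a circle centered at z0 with radius r
Here z0 = -1 + 6i and r = 9
Locus: Circle centered at (-1, 6) with radius 9


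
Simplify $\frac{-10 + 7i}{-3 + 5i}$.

Multiply numerator and denominator by conjugate (-3 - 5i):
= (-10 + 7i)(-3 - 5i) / ((-3)^2 + 5^2)
= (65 + 29i) / 34
= 65/34 + (29/34)i


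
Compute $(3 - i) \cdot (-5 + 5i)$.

(a1*a2 - b1*b2) + (a1*b2 + b1*a2)i
= (-15 - (-5)) + (15 + 5)i
= -10 + 20i


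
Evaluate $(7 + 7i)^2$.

(a + bi)^2 = a^2 - b^2 + 2abi
= 7^2 - 7^2 + 2*7*7i
= 98i


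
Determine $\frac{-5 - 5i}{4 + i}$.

Multiply numerator and denominator by conjugate (4 - i):
= (-5 - 5i)(4 - i) / (4^2 + 1^2)
= (-25 - 15i) / 17
= -25/17 - (15/17)i


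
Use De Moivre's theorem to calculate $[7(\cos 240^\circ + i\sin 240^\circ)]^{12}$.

By De Moivre: z^n = r^n(cos(nθ) + i sin(nθ))
= 7^12(cos(12*240°) + i sin(12*240°))
= 13841287201(cos 0° + i sin 0°)
= 13841287201


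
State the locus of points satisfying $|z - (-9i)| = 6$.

|z - z0| = r describes a circle centered at z0 with radius r
Here z0 = -9i and r = 6
Locus: Circle centered at (0, -9) with radius 6


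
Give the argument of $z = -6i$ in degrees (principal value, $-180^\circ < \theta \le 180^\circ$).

a = 0 and b < 0, so z lies on the negative imaginary axis: θ = -90°


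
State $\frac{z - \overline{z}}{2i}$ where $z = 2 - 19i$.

z - conjugate(z) = 2bi
(z - conjugate(z))/(2i) = 2bi/(2i) = b = -19


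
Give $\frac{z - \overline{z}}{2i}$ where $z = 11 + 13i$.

z - conjugate(z) = 2bi
(z - conjugate(z))/(2i) = 2bi/(2i) = b = 13


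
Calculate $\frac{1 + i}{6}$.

Divisor is real, so divide each part by 6:
= 1/6 + (1/6)i


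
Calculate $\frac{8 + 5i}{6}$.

Divisor is real, so divide each part by 6:
= 4/3 + (5/6)i


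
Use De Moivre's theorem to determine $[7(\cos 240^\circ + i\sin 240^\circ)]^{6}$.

By De Moivre: z^n = r^n(cos(nθ) + i sin(nθ))
= 7^6(cos(6*240°) + i sin(6*240°))
= 117649(cos 0° + i sin 0°)
= 117649


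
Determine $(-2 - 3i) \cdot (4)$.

(a1*a2 - b1*b2) + (a1*b2 + b1*a2)i
= (-8 - 0) + (0 + (-12))i
= -8 - 12i


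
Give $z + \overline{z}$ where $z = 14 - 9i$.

z + conjugate(z) = (a + bi) + (a - bi) = 2a
= 2 * 14 = 28


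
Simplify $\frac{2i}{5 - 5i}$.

Multiply numerator and denominator by conjugate (5 + 5i):
= (2i)(5 + 5i) / (5^2 + (-5)^2)
= (-10 + 10i) / 50
Divide through by 10: (-1 + i) / 5
= -1/5 + (1/5)i


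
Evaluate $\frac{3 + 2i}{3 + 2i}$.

Multiply numerator and denominator by conjugate (3 - 2i):
= (3 + 2i)(3 - 2i) / (3^2 + 2^2)
= (13) / 13
= 1


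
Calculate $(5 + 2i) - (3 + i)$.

(5 - 3) + (2 - 1)i = 2 + i


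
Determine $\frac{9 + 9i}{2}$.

Divisor is real, so divide each part by 2:
= 9/2 + (9/2)i


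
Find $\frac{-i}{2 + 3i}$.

Multiply numerator and denominator by conjugate (2 - 3i):
= (-i)(2 - 3i) / (2^2 + 3^2)
= (-3 - 2i) / 13
= -3/13 - (2/13)i


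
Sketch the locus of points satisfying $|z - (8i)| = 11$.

|z - z0| = r describes a circle centered at z0 with radius r
Here z0 = 8i and r = 11
Locus: Circle centered at (0, 8) with radius 11


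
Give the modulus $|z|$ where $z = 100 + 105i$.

|z| = sqrt(a^2 + b^2) = sqrt(100^2 + 105^2) = sqrt(21025) = 145


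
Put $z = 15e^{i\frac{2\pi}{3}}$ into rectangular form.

a = r cos θ = 15 * -1/2 = -15/2
b = r sin θ = 15 * sqrt(3)/2 = 15*sqrt(3)/2
z = -15/2 + (15*sqrt(3)/2)i


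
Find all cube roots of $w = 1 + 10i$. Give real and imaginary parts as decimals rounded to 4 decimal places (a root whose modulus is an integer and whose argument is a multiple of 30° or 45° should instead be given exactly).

|w| = sqrt(101) ≈ 10.049876, arg(w) ≈ 84.289407°
Root modulus = sqrt(101)^(1/3) ≈ 2.158011
Root arguments: θ_k = (arg(w) + 360°k)/3 for k = 0, 1, ..., 2
Compute each root as (root modulus)(cos θ_k + i sin θ_k) using full-precision intermediates, then round to 4 decimal places.
Roots: 1.9037 + 1.0163i, -1.8320 + 1.1405i, -0.0717 - 2.1568i


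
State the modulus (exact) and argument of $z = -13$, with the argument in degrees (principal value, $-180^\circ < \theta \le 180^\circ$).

|z| = sqrt((-13)^2 + 0^2) = 13
b = 0 and a < 0, so z lies on the negative real axis: arg(z) = 180°


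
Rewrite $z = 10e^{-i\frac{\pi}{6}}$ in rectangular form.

a = r cos θ = 10 * sqrt(3)/2 = 5*sqrt(3)
b = r sin θ = 10 * -1/2 = -5
z = 5*sqrt(3) - 5i


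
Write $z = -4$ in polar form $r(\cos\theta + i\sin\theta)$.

r = |z| = sqrt(a^2 + b^2) = sqrt((-4)^2 + (0)^2) = sqrt(16 + 0) = sqrt(16) = 4
b = 0 and a < 0, so z lies on the negative real axis: θ = 180°
z = 4(cos 180° + i sin 180°)


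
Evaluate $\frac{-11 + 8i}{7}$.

Divisor is real, so divide each part by 7:
= -11/7 + (8/7)i


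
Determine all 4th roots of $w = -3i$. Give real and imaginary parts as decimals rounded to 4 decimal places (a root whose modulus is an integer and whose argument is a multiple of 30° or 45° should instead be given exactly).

|w| = 3, arg(w) = 270°
Root modulus = 3^(1/4) ≈ 1.316074
Root arguments: θ_k = (270° + 360°k)/4 for k = 0, 1, ..., 3
Compute each root as (root modulus)(cos θ_k + i sin θ_k) using full-precision intermediates, then round to 4 decimal places.
Roots: 0.5036 + 1.2159i, -1.2159 + 0.5036i, -0.5036 - 1.2159i, 1.2159 - 0.5036i


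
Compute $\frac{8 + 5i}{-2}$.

Divisor is real, so divide each part by -2:
= -4 - (5/2)i


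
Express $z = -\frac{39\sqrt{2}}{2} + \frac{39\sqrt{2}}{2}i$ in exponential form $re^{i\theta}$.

r = |z| = sqrt((-39*sqrt(2)/2)^2 + (39*sqrt(2)/2)^2) = sqrt(1521/2 + 1521/2) = sqrt(1521) = 39
θ = arctan(b/a) = arctan(27.5772/-27.5772) (quadrant-adjusted) = 135° = 3π/4
z = 39e^(i*3π/4)


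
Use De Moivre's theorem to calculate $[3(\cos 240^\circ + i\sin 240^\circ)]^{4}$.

By De Moivre: z^n = r^n(cos(nθ) + i sin(nθ))
= 3^4(cos(4*240°) + i sin(4*240°))
= 81(cos 240° + i sin 240°)
= -81/2 - (81*sqrt(3)/2)i


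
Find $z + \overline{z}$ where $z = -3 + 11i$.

z + conjugate(z) = (a + bi) + (a - bi) = 2a
= 2 * (-3) = -6


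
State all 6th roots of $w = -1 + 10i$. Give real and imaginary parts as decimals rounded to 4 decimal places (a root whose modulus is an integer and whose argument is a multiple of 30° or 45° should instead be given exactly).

|w| = sqrt(101) ≈ 10.049876, arg(w) ≈ 95.710593°
Root modulus = sqrt(101)^(1/6) ≈ 1.469017
Root arguments: θ_k = (arg(w) + 360°k)/6 for k = 0, 1, ..., 5
Compute each root as (root modulus)(cos θ_k + i sin θ_k) using full-precision intermediates, then round to 4 decimal places.
Roots: 1.4125 + 0.4037i, 0.3566 + 1.4251i, -1.0559 + 1.0214i, -1.4125 - 0.4037i, -0.3566 - 1.4251i, 1.0559 - 1.0214i


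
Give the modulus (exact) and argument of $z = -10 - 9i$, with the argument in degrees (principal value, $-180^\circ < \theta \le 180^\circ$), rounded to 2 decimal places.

|z| = sqrt((-10)^2 + (-9)^2) = sqrt(181)
arg(z) = arctan(b/a) = arctan(-9/-10) (quadrant-adjusted) = -138.01°


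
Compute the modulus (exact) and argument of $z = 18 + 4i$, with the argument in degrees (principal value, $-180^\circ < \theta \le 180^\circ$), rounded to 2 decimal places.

|z| = sqrt(18^2 + 4^2) = sqrt(340)
arg(z) = arctan(b/a) = arctan(4/18) (quadrant-adjusted) = 12.53°


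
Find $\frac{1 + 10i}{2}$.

Divisor is real, so divide each part by 2:
= 1/2 + 5i


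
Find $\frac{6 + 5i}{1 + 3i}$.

Multiply numerator and denominator by conjugate (1 - 3i):
= (6 + 5i)(1 - 3i) / (1^2 + 3^2)
= (21 - 13i) / 10
= 21/10 - (13/10)i


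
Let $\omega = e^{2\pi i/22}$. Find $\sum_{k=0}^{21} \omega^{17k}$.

Let ζ = ω^17 = e^(2πi·17/22). Since 22 ∤ 17, ζ ≠ 1.
Sum = Σ_{k=0}^{21} ζ^k = (ζ^22 - 1)/(ζ - 1) = (ω^{17·22} - 1)/(ζ - 1) = (1 - 1)/(ζ - 1) = 0


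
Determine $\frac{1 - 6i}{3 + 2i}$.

Multiply numerator and denominator by conjugate (3 - 2i):
= (1 - 6i)(3 - 2i) / (3^2 + 2^2)
= (-9 - 20i) / 13
= -9/13 - (20/13)i


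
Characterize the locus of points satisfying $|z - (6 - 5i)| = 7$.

|z - z0| = r describes a circle centered at z0 with radius r
Here z0 = 6 - 5i and r = 7
Locus: Circle centered at (6, -5) with radius 7


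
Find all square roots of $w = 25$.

|w| = 25, arg(w) = 0°
Root modulus = 25^(1/2) = 5
Root arguments: θ_k = (0° + 360°k)/2 for k = 0, 1, ..., 1
Roots: 5, -5


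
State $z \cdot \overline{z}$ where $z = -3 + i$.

z * conjugate(z) = |z|^2 = a^2 + b^2
= (-3)^2 + 1^2 = 10


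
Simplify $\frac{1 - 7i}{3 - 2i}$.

Multiply numerator and denominator by conjugate (3 + 2i):
= (1 - 7i)(3 + 2i) / (3^2 + (-2)^2)
= (17 - 19i) / 13
= 17/13 - (19/13)i


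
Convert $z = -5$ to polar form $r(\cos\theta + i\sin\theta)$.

r = |z| = sqrt(a^2 + b^2) = sqrt((-5)^2 + (0)^2) = sqrt(25 + 0) = sqrt(25) = 5
b = 0 and a < 0, so z lies on the negative real axis: θ = 180°
z = 5(cos 180° + i sin 180°)


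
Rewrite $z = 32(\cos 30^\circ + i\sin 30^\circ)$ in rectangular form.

a = r cos θ = 32 * sqrt(3)/2 = 16*sqrt(3)
b = r sin θ = 32 * 1/2 = 16
z = 16*sqrt(3) + 16i


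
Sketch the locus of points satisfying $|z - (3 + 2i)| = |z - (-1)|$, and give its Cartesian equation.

|z - z1| = |z - z2| means z is equidistant from z1 and z2,
i.e. the perpendicular bisector of the segment from (3, 2) to (-1, 0) (midpoint (1, 1)).
With z = x + yi, square both sides:
(x - 3)^2 + (y - 2)^2 = (x - (-1))^2 + (y - 0)^2
The x^2 and y^2 terms cancel: -8x + (-4)y = 1 - 13 = -12
Simplify: 2x + y = 3
Locus: Perpendicular bisector of the segment from (3, 2) to (-1, 0): the line 2x + y = 3


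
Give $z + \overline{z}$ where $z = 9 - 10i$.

z + conjugate(z) = (a + bi) + (a - bi) = 2a
= 2 * 9 = 18


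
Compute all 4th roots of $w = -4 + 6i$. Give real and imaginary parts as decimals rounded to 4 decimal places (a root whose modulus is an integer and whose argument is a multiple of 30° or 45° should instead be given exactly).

|w| = sqrt(52) ≈ 7.211103, arg(w) ≈ 123.690068°
Root modulus = sqrt(52)^(1/4) ≈ 1.638704
Root arguments: θ_k = (arg(w) + 360°k)/4 for k = 0, 1, ..., 3
Compute each root as (root modulus)(cos θ_k + i sin θ_k) using full-precision intermediates, then round to 4 decimal places.
Roots: 1.4058 + 0.8421i, -0.8421 + 1.4058i, -1.4058 - 0.8421i, 0.8421 - 1.4058i


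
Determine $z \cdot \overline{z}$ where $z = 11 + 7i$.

z * conjugate(z) = |z|^2 = a^2 + b^2
= 11^2 + 7^2 = 170


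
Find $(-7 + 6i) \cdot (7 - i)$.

(a1*a2 - b1*b2) + (a1*b2 + b1*a2)i
= (-49 - (-6)) + (7 + 42)i
= -43 + 49i


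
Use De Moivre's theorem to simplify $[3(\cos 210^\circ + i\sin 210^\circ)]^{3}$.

By De Moivre: z^n = r^n(cos(nθ) + i sin(nθ))
= 3^3(cos(3*210°) + i sin(3*210°))
= 27(cos 270° + i sin 270°)
= -27i


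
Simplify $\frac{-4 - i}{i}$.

Multiply numerator and denominator by conjugate (-i):
= (-4 - i)(-i) / (0^2 + 1^2)
= (-1 + 4i) / 1
= -1 + 4i


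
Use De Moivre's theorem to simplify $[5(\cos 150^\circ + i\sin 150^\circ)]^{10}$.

By De Moivre: z^n = r^n(cos(nθ) + i sin(nθ))
= 5^10(cos(10*150°) + i sin(10*150°))
= 9765625(cos 60° + i sin 60°)
= 9765625/2 + (9765625*sqrt(3)/2)i


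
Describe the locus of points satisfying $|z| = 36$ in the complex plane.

|z| = 36 means sqrt(x^2 + y^2) = 36
This is a circle of radius 36 centered at the origin


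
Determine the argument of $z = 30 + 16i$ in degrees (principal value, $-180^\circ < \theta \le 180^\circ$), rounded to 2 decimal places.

θ = arctan(b/a) = arctan(16/30) (quadrant-adjusted) = 28.07°


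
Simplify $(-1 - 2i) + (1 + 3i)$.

(-1 + 1) + (-2 + 3)i = i


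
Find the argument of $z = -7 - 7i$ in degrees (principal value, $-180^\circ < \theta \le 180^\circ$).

θ = arctan(b/a) = arctan(-7/-7) (quadrant-adjusted) = -135°


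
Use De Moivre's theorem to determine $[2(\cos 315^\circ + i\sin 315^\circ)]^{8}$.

By De Moivre: z^n = r^n(cos(nθ) + i sin(nθ))
= 2^8(cos(8*315°) + i sin(8*315°))
= 256(cos 0° + i sin 0°)
= 256


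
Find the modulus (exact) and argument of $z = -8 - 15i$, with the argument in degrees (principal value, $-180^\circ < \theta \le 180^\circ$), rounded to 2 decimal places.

|z| = sqrt((-8)^2 + (-15)^2) = 17
arg(z) = arctan(b/a) = arctan(-15/-8) (quadrant-adjusted) = -118.07°


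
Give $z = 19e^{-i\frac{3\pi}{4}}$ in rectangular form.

a = r cos θ = 19 * -sqrt(2)/2 = -19*sqrt(2)/2
b = r sin θ = 19 * -sqrt(2)/2 = -19*sqrt(2)/2
z = -19*sqrt(2)/2 - (19*sqrt(2)/2)i


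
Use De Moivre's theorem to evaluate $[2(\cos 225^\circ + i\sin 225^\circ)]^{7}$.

By De Moivre: z^n = r^n(cos(nθ) + i sin(nθ))
= 2^7(cos(7*225°) + i sin(7*225°))
= 128(cos 135° + i sin 135°)
= -64*sqrt(2) + 64*sqrt(2)i


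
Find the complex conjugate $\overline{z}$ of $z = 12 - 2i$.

If z = a + bi, then conjugate(z) = a - bi
conjugate(12 - 2i) = 12 + 2i


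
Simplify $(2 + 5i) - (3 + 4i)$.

(2 - 3) + (5 - 4)i = -1 + i


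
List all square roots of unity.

ω_k = e^(2πik/2) = cos(2πk/2) + i sin(2πk/2) for k = 0, 1, ..., 1
Roots: 1, -1


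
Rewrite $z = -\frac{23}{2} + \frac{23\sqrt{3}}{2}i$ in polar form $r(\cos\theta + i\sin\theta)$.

r = |z| = sqrt(a^2 + b^2) = sqrt((-23/2)^2 + (23*sqrt(3)/2)^2) = sqrt(529/4 + 1587/4) = sqrt(529) = 23
θ = arctan(b/a) = arctan(19.9186/-11.5) (quadrant-adjusted) = 120°
z = 23(cos 120° + i sin 120°)


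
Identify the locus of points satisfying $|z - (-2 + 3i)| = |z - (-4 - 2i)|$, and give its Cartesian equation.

|z - z1| = |z - z2| means z is equidistant from z1 and z2,
i.e. the perpendicular bisector of the segment from (-2, 3) to (-4, -2) (midpoint (-3, 1/2)).
With z = x + yi, square both sides:
(x - (-2))^2 + (y - 3)^2 = (x - (-4))^2 + (y - (-2))^2
The x^2 and y^2 terms cancel: -4x + (-10)y = 20 - 13 = 7
Simplify: 4x + 10y = -7
Locus: Perpendicular bisector of the segment from (-2, 3) to (-4, -2): the line 4x + 10y = -7


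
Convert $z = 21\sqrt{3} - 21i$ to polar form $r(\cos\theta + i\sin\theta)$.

r = |z| = sqrt(a^2 + b^2) = sqrt((21*sqrt(3))^2 + (-21)^2) = sqrt(1323 + 441) = sqrt(1764) = 42
θ = arctan(b/a) = arctan(-21/36.3731) (quadrant-adjusted) = 330°
z = 42(cos 330° + i sin 330°)


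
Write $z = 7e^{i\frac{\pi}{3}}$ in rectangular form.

a = r cos θ = 7 * 1/2 = 7/2
b = r sin θ = 7 * sqrt(3)/2 = 7*sqrt(3)/2
z = 7/2 + (7*sqrt(3)/2)i


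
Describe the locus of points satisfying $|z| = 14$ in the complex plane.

|z| = 14 means sqrt(x^2 + y^2) = 14
This is a circle of radius 14 centered at the origin


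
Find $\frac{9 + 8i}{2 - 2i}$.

Multiply numerator and denominator by conjugate (2 + 2i):
= (9 + 8i)(2 + 2i) / (2^2 + (-2)^2)
= (2 + 34i) / 8
Divide through by 2: (1 + 17i) / 4
= 1/4 + (17/4)i


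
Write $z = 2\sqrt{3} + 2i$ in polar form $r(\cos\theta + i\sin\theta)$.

r = |z| = sqrt(a^2 + b^2) = sqrt((2*sqrt(3))^2 + (2)^2) = sqrt(12 + 4) = sqrt(16) = 4
θ = arctan(b/a) = arctan(2/3.4641) (quadrant-adjusted) = 30°
z = 4(cos 30° + i sin 30°)


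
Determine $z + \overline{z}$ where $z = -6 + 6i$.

z + conjugate(z) = (a + bi) + (a - bi) = 2a
= 2 * (-6) = -12


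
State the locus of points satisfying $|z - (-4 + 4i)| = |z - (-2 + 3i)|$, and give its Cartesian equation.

|z - z1| = |z - z2| means z is equidistant from z1 and z2,
i.e. the perpendicular bisector of the segment from (-4, 4) to (-2, 3) (midpoint (-3, 7/2)).
With z = x + yi, square both sides:
(x - (-4))^2 + (y - 4)^2 = (x - (-2))^2 + (y - 3)^2
The x^2 and y^2 terms cancel: 4x + (-2)y = 13 - 32 = -19
Simplify: 4x - 2y = -19
Locus: Perpendicular bisector of the segment from (-4, 4) to (-2, 3): the line 4x - 2y = -19


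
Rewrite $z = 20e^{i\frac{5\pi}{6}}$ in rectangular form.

a = r cos θ = 20 * -sqrt(3)/2 = -10*sqrt(3)
b = r sin θ = 20 * 1/2 = 10
z = -10*sqrt(3) + 10i


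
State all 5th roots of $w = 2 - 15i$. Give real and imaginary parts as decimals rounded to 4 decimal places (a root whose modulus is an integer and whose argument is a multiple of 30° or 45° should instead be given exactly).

|w| = sqrt(229) ≈ 15.132746, arg(w) ≈ 277.594643°
Root modulus = sqrt(229)^(1/5) ≈ 1.721803
Root arguments: θ_k = (arg(w) + 360°k)/5 for k = 0, 1, ..., 4
Compute each root as (root modulus)(cos θ_k + i sin θ_k) using full-precision intermediates, then round to 4 decimal places.
Roots: 0.9748 + 1.4193i, -1.0486 + 1.3657i, -1.6229 - 0.5753i, 0.0456 - 1.7212i, 1.6511 - 0.4885i


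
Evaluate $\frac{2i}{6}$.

Divisor is real, so divide each part by 6:
= 0 + (1/3)i


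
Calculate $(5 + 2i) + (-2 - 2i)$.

(5 + (-2)) + (2 + (-2))i = 3


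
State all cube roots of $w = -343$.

|w| = 343, arg(w) = 180°
Root modulus = 343^(1/3) = 7
Root arguments: θ_k = (180° + 360°k)/3 for k = 0, 1, ..., 2
Roots: 7/2 + (7*sqrt(3)/2)i, -7, 7/2 - (7*sqrt(3)/2)i


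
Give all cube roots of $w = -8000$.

|w| = 8000, arg(w) = 180°
Root modulus = 8000^(1/3) = 20
Root arguments: θ_k = (180° + 360°k)/3 for k = 0, 1, ..., 2
Roots: 10 + 10*sqrt(3)i, -20, 10 - 10*sqrt(3)i


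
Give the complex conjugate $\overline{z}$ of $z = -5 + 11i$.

If z = a + bi, then conjugate(z) = a - bi
conjugate(-5 + 11i) = -5 - 11i


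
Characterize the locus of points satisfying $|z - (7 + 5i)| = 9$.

|z - z0| = r describes a circle centered at z0 with radius r
Here z0 = 7 + 5i and r = 9
Locus: Circle centered at (7, 5) with radius 9


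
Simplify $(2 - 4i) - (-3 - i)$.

(2 - (-3)) + (-4 - (-1))i = 5 - 3i


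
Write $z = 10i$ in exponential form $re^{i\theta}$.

r = |z| = sqrt((0)^2 + (10)^2) = sqrt(0 + 100) = sqrt(100) = 10
a = 0 and b > 0, so z lies on the positive imaginary axis: θ = 90° = π/2
z = 10e^(i*π/2)


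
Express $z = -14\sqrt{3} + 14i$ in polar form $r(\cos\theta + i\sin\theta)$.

r = |z| = sqrt(a^2 + b^2) = sqrt((-14*sqrt(3))^2 + (14)^2) = sqrt(588 + 196) = sqrt(784) = 28
θ = arctan(b/a) = arctan(14/-24.2487) (quadrant-adjusted) = 150°
z = 28(cos 150° + i sin 150°)


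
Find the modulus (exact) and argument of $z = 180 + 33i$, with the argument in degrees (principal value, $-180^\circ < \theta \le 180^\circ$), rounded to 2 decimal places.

|z| = sqrt(180^2 + 33^2) = 183
arg(z) = arctan(b/a) = arctan(33/180) (quadrant-adjusted) = 10.39°


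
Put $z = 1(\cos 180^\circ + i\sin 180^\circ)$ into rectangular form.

a = r cos θ = 1 * -1 = -1
b = r sin θ = 1 * 0 = 0
z = -1


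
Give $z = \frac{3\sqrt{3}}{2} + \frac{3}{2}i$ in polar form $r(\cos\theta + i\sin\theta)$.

r = |z| = sqrt(a^2 + b^2) = sqrt((3*sqrt(3)/2)^2 + (3/2)^2) = sqrt(27/4 + 9/4) = sqrt(9) = 3
θ = arctan(b/a) = arctan(1.5/2.5981) (quadrant-adjusted) = 30°
z = 3(cos 30° + i sin 30°)


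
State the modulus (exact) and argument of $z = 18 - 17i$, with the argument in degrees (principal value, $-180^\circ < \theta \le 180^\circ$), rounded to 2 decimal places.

|z| = sqrt(18^2 + (-17)^2) = sqrt(613)
arg(z) = arctan(b/a) = arctan(-17/18) (quadrant-adjusted) = -43.36°


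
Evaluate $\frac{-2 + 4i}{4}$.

Divisor is real, so divide each part by 4:
= -1/2 + i


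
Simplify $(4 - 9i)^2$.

(a + bi)^2 = a^2 - b^2 + 2abi
= 4^2 - (-9)^2 + 2*4*(-9)i
= -65 - 72i


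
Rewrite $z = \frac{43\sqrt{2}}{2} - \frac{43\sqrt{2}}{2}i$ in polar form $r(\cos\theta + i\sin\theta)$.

r = |z| = sqrt(a^2 + b^2) = sqrt((43*sqrt(2)/2)^2 + (-43*sqrt(2)/2)^2) = sqrt(1849/2 + 1849/2) = sqrt(1849) = 43
θ = arctan(b/a) = arctan(-30.4056/30.4056) (quadrant-adjusted) = 315°
z = 43(cos 315° + i sin 315°)


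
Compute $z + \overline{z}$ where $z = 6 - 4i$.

z + conjugate(z) = (a + bi) + (a - bi) = 2a
= 2 * 6 = 12


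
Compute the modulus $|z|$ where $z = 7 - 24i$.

|z| = sqrt(a^2 + b^2) = sqrt(7^2 + (-24)^2) = sqrt(625) = 25


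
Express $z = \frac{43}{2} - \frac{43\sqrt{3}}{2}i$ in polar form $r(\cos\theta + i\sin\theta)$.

r = |z| = sqrt(a^2 + b^2) = sqrt((43/2)^2 + (-43*sqrt(3)/2)^2) = sqrt(1849/4 + 5547/4) = sqrt(1849) = 43
θ = arctan(b/a) = arctan(-37.2391/21.5) (quadrant-adjusted) = 300°
z = 43(cos 300° + i sin 300°)


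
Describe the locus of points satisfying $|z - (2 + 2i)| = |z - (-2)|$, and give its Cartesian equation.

|z - z1| = |z - z2| means z is equidistant from z1 and z2,
i.e. the perpendicular bisector of the segment from (2, 2) to (-2, 0) (midpoint (0, 1)).
With z = x + yi, square both sides:
(x - 2)^2 + (y - 2)^2 = (x - (-2))^2 + (y - 0)^2
The x^2 and y^2 terms cancel: -8x + (-4)y = 4 - 8 = -4
Simplify: 2x + y = 1
Locus: Perpendicular bisector of the segment from (2, 2) to (-2, 0): the line 2x + y = 1


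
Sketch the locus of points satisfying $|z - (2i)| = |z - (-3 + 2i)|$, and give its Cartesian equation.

|z - z1| = |z - z2| means z is equidistant from z1 and z2,
i.e. the perpendicular bisector of the segment from (0, 2) to (-3, 2) (midpoint (-3/2, 2)).
With z = x + yi, square both sides:
(x - 0)^2 + (y - 2)^2 = (x - (-3))^2 + (y - 2)^2
The x^2 and y^2 terms cancel: -6x + 0y = 13 - 4 = 9
Simplify: x = -3/2
Locus: Perpendicular bisector of the segment from (0, 2) to (-3, 2): the line x = -3/2


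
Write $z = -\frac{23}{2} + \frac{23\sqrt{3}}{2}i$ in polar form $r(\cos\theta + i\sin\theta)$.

r = |z| = sqrt(a^2 + b^2) = sqrt((-23/2)^2 + (23*sqrt(3)/2)^2) = sqrt(529/4 + 1587/4) = sqrt(529) = 23
θ = arctan(b/a) = arctan(19.9186/-11.5) (quadrant-adjusted) = 120°
z = 23(cos 120° + i sin 120°)


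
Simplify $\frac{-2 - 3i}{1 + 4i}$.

Multiply numerator and denominator by conjugate (1 - 4i):
= (-2 - 3i)(1 - 4i) / (1^2 + 4^2)
= (-14 + 5i) / 17
= -14/17 + (5/17)i


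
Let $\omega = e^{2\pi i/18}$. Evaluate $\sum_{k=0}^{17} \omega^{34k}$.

Let ζ = ω^34 = e^(2πi·34/18). Since 18 ∤ 34, ζ ≠ 1.
Sum = Σ_{k=0}^{17} ζ^k = (ζ^18 - 1)/(ζ - 1) = (ω^{34·18} - 1)/(ζ - 1) = (1 - 1)/(ζ - 1) = 0


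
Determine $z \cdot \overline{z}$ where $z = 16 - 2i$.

z * conjugate(z) = |z|^2 = a^2 + b^2
= 16^2 + (-2)^2 = 260


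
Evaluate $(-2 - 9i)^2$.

(a + bi)^2 = a^2 - b^2 + 2abi
= (-2)^2 - (-9)^2 + 2*(-2)*(-9)i
= -77 + 36i


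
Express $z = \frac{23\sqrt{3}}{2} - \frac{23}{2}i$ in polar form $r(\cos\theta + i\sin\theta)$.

r = |z| = sqrt(a^2 + b^2) = sqrt((23*sqrt(3)/2)^2 + (-23/2)^2) = sqrt(1587/4 + 529/4) = sqrt(529) = 23
θ = arctan(b/a) = arctan(-11.5/19.9186) (quadrant-adjusted) = 330°
z = 23(cos 330° + i sin 330°)


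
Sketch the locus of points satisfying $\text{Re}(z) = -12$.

Re(z) = x where z = x + yi; the equation x = -12 is satisfied by all points with that x-coordinate
Locus: Vertical line x = -12


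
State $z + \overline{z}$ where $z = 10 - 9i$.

z + conjugate(z) = (a + bi) + (a - bi) = 2a
= 2 * 10 = 20


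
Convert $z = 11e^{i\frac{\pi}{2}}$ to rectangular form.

a = r cos θ = 11 * 0 = 0
b = r sin θ = 11 * 1 = 11
z = 11i


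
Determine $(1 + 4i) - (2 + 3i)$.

(1 - 2) + (4 - 3)i = -1 + i


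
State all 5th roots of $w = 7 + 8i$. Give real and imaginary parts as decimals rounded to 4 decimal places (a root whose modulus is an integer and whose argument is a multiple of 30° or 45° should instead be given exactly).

|w| = sqrt(113) ≈ 10.630146, arg(w) ≈ 48.814075°
Root modulus = sqrt(113)^(1/5) ≈ 1.604382
Root arguments: θ_k = (arg(w) + 360°k)/5 for k = 0, 1, ..., 4
Compute each root as (root modulus)(cos θ_k + i sin θ_k) using full-precision intermediates, then round to 4 decimal places.
Roots: 1.5811 + 0.2721i, 0.2299 + 1.5878i, -1.4391 + 0.7093i, -1.1193 - 1.1495i, 0.7473 - 1.4197i


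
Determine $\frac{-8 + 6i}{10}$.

Divisor is real, so divide each part by 10:
= -4/5 + (3/5)i


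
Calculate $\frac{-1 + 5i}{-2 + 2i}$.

Multiply numerator and denominator by conjugate (-2 - 2i):
= (-1 + 5i)(-2 - 2i) / ((-2)^2 + 2^2)
= (12 - 8i) / 8
Divide through by 4: (3 - 2i) / 2
= 3/2 - i


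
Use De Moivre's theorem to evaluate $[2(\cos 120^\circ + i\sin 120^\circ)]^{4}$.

By De Moivre: z^n = r^n(cos(nθ) + i sin(nθ))
= 2^4(cos(4*120°) + i sin(4*120°))
= 16(cos 120° + i sin 120°)
= -8 + 8*sqrt(3)i


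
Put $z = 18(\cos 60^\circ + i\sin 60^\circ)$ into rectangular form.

a = r cos θ = 18 * 1/2 = 9
b = r sin θ = 18 * sqrt(3)/2 = 9*sqrt(3)
z = 9 + 9*sqrt(3)i


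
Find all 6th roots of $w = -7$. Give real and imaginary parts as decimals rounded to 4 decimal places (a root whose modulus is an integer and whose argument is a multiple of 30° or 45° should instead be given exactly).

|w| = 7, arg(w) = 180°
Root modulus = 7^(1/6) ≈ 1.383088
Root arguments: θ_k = (180° + 360°k)/6 for k = 0, 1, ..., 5
Compute each root as (root modulus)(cos θ_k + i sin θ_k) using full-precision intermediates, then round to 4 decimal places.
Roots: 1.1978 + 0.6915i, 1.3831i, -1.1978 + 0.6915i, -1.1978 - 0.6915i, -1.3831i, 1.1978 - 0.6915i


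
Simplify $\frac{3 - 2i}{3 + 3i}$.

Multiply numerator and denominator by conjugate (3 - 3i):
= (3 - 2i)(3 - 3i) / (3^2 + 3^2)
= (3 - 15i) / 18
Divide through by 3: (1 - 5i) / 6
= 1/6 - (5/6)i


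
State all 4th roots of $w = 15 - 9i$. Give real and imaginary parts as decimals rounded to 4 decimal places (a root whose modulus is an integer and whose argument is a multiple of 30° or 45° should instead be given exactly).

|w| = sqrt(306) ≈ 17.492856, arg(w) ≈ 329.036243°
Root modulus = sqrt(306)^(1/4) ≈ 2.045103
Root arguments: θ_k = (arg(w) + 360°k)/4 for k = 0, 1, ..., 3
Compute each root as (root modulus)(cos θ_k + i sin θ_k) using full-precision intermediates, then round to 4 decimal places.
Roots: 0.2755 + 2.0265i, -2.0265 + 0.2755i, -0.2755 - 2.0265i, 2.0265 - 0.2755i


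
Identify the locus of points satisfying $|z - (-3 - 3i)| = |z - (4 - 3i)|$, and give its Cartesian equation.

|z - z1| = |z - z2| means z is equidistant from z1 and z2,
i.e. the perpendicular bisector of the segment from (-3, -3) to (4, -3) (midpoint (1/2, -3)).
With z = x + yi, square both sides:
(x - (-3))^2 + (y - (-3))^2 = (x - 4)^2 + (y - (-3))^2
The x^2 and y^2 terms cancel: 14x + 0y = 25 - 18 = 7
Simplify: x = 1/2
Locus: Perpendicular bisector of the segment from (-3, -3) to (4, -3): the line x = 1/2


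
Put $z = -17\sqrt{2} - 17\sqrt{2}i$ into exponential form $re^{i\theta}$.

r = |z| = sqrt((-17*sqrt(2))^2 + (-17*sqrt(2))^2) = sqrt(578 + 578) = sqrt(1156) = 34
θ = arctan(b/a) = arctan(-24.0416/-24.0416) (quadrant-adjusted) = -135° = -3π/4
z = 34e^(-i*3π/4)


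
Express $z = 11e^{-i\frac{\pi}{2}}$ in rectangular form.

a = r cos θ = 11 * 0 = 0
b = r sin θ = 11 * -1 = -11
z = -11i


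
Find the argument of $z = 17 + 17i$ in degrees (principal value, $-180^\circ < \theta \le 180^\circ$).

θ = arctan(b/a) = arctan(17/17) (quadrant-adjusted) = 45°


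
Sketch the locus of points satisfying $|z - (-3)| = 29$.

|z - z0| = r describes a circle centered at z0 with radius r
Here z0 = -3 and r = 29
Locus: Circle centered at (-3, 0) with radius 29


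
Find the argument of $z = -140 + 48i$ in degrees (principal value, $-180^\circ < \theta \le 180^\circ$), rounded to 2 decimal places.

θ = arctan(b/a) = arctan(48/-140) (quadrant-adjusted) = 161.08°


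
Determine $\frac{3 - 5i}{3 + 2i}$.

Multiply numerator and denominator by conjugate (3 - 2i):
= (3 - 5i)(3 - 2i) / (3^2 + 2^2)
= (-1 - 21i) / 13
= -1/13 - (21/13)i


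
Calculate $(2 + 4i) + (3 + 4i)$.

(2 + 3) + (4 + 4)i = 5 + 8i


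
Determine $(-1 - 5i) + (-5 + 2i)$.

(-1 + (-5)) + (-5 + 2)i = -6 - 3i


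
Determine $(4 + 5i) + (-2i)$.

(4 + 0) + (5 + (-2))i = 4 + 3i


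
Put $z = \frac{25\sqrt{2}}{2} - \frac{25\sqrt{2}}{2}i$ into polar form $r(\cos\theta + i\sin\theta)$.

r = |z| = sqrt(a^2 + b^2) = sqrt((25*sqrt(2)/2)^2 + (-25*sqrt(2)/2)^2) = sqrt(625/2 + 625/2) = sqrt(625) = 25
θ = arctan(b/a) = arctan(-17.6777/17.6777) (quadrant-adjusted) = 315°
z = 25(cos 315° + i sin 315°)


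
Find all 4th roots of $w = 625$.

|w| = 625, arg(w) = 0°
Root modulus = 625^(1/4) = 5
Root arguments: θ_k = (0° + 360°k)/4 for k = 0, 1, ..., 3
Roots: 5, 5i, -5, -5i


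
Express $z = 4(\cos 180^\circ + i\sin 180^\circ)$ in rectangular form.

a = r cos θ = 4 * -1 = -4
b = r sin θ = 4 * 0 = 0
z = -4


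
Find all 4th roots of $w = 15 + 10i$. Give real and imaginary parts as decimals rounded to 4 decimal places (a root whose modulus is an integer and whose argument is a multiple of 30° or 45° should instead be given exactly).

|w| = sqrt(325) ≈ 18.027756, arg(w) ≈ 33.690068°
Root modulus = sqrt(325)^(1/4) ≈ 2.060561
Root arguments: θ_k = (arg(w) + 360°k)/4 for k = 0, 1, ..., 3
Compute each root as (root modulus)(cos θ_k + i sin θ_k) using full-precision intermediates, then round to 4 decimal places.
Roots: 2.0383 + 0.3018i, -0.3018 + 2.0383i, -2.0383 - 0.3018i, 0.3018 - 2.0383i
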